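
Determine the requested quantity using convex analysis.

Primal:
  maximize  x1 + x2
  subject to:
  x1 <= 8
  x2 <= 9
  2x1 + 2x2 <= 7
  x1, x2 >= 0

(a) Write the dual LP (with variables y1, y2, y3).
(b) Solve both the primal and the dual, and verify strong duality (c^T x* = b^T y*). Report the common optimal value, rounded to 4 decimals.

The standard primal-dual pair for 'max c^T x s.t. A x <= b, x >= 0' is:
  Dual:  min b^T y  s.t.  A^T y >= c,  y >= 0.

So the dual LP is:
  minimize  8y1 + 9y2 + 7y3
  subject to:
    y1 + 2y3 >= 1
    y2 + 2y3 >= 1
    y1, y2, y3 >= 0

Solving the primal: x* = (3.5, 0).
  primal value c^T x* = 3.5.
Solving the dual: y* = (0, 0, 0.5).
  dual value b^T y* = 3.5.
Strong duality: c^T x* = b^T y*. Confirmed.

3.5


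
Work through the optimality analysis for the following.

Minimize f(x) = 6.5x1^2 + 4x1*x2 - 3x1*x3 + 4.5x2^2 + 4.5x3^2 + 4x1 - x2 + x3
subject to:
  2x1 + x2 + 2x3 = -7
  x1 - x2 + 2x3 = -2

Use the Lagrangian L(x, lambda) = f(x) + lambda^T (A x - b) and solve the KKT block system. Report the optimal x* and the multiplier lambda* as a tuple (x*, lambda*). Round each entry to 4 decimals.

Form the Lagrangian:
  L(x, lambda) = (1/2) x^T Q x + c^T x + lambda^T (A x - b)
Stationarity (grad_x L = 0): Q x + c + A^T lambda = 0.
Primal feasibility: A x = b.

This gives the KKT block system:
  [ Q   A^T ] [ x     ]   [-c ]
  [ A    0  ] [ lambda ] = [ b ]

Solving the linear system:
  x*      = (-1.2943, -1.8529, -1.2793)
  lambda* = (13.0841, -9.7688)
  f(x*)   = 33.7237

x* = (-1.2943, -1.8529, -1.2793), lambda* = (13.0841, -9.7688)


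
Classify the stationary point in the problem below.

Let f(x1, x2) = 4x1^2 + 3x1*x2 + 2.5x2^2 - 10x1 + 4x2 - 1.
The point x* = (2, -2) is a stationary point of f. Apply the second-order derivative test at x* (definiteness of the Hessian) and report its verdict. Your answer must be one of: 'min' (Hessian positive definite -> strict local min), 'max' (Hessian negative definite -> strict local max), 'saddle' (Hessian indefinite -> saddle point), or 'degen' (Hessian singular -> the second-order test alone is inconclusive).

Compute the Hessian H = grad^2 f:
  H = [[8, 3], [3, 5]]
Verify stationarity: grad f(x*) = H x* + g = (0, 0).
Eigenvalues of H: 3.1459, 9.8541.
Both eigenvalues > 0, so H is positive definite -> x* is a strict local min.

min


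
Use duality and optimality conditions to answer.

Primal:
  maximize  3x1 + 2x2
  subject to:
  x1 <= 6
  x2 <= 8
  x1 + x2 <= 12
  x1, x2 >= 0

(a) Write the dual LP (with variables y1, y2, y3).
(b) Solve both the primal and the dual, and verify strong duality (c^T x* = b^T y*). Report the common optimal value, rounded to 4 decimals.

The standard primal-dual pair for 'max c^T x s.t. A x <= b, x >= 0' is:
  Dual:  min b^T y  s.t.  A^T y >= c,  y >= 0.

So the dual LP is:
  minimize  6y1 + 8y2 + 12y3
  subject to:
    y1 + y3 >= 3
    y2 + y3 >= 2
    y1, y2, y3 >= 0

Solving the primal: x* = (6, 6).
  primal value c^T x* = 30.
Solving the dual: y* = (1, 0, 2).
  dual value b^T y* = 30.
Strong duality: c^T x* = b^T y*. Confirmed.

30


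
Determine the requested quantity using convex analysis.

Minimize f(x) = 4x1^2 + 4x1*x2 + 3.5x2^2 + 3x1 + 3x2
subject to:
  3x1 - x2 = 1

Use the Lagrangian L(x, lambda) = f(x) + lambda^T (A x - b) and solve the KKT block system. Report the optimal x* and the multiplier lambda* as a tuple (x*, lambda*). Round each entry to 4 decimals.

Form the Lagrangian:
  L(x, lambda) = (1/2) x^T Q x + c^T x + lambda^T (A x - b)
Stationarity (grad_x L = 0): Q x + c + A^T lambda = 0.
Primal feasibility: A x = b.

This gives the KKT block system:
  [ Q   A^T ] [ x     ]   [-c ]
  [ A    0  ] [ lambda ] = [ b ]

Solving the linear system:
  x*      = (0.1368, -0.5895)
  lambda* = (-0.5789)
  f(x*)   = -0.3895

x* = (0.1368, -0.5895), lambda* = (-0.5789)


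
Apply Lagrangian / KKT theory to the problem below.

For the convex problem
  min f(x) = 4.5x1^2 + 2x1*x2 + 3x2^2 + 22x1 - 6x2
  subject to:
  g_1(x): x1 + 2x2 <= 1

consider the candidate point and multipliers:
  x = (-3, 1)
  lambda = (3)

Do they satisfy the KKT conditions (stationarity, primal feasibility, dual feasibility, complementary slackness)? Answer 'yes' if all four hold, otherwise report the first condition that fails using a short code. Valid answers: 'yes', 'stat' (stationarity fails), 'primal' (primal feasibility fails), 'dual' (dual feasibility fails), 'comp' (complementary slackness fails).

Gradient of f: grad f(x) = Q x + c = (-3, -6)
Constraint values g_i(x) = a_i^T x - b_i:
  g_1((-3, 1)) = -2
Stationarity residual: grad f(x) + sum_i lambda_i a_i = (0, 0)
  -> stationarity OK
Primal feasibility (all g_i <= 0): OK
Dual feasibility (all lambda_i >= 0): OK
Complementary slackness (lambda_i * g_i(x) = 0 for all i): FAILS

Verdict: the first failing condition is complementary_slackness -> comp.

comp


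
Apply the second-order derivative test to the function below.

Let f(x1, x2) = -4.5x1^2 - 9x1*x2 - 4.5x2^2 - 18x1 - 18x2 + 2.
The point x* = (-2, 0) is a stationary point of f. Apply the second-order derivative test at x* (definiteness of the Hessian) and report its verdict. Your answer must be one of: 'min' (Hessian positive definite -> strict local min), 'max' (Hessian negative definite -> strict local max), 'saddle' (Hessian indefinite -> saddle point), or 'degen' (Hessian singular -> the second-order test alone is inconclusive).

Compute the Hessian H = grad^2 f:
  H = [[-9, -9], [-9, -9]]
Verify stationarity: grad f(x*) = H x* + g = (0, 0).
Eigenvalues of H: -18, 0.
H has a zero eigenvalue (singular; negative semidefinite but not definite), so H is neither positive definite, negative definite, nor indefinite. The second-order test alone is inconclusive -> degen.
(Indeed, f is constant along the null direction of H through x*, so x* is not a strict local extremum.)

degen


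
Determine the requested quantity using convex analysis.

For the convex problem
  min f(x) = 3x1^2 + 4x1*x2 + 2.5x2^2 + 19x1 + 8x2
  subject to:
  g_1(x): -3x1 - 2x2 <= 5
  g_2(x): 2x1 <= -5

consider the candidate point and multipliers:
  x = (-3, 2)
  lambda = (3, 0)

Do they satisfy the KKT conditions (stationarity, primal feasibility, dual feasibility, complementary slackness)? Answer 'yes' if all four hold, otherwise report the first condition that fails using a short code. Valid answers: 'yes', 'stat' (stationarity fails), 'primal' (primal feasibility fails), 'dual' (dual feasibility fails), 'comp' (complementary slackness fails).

Gradient of f: grad f(x) = Q x + c = (9, 6)
Constraint values g_i(x) = a_i^T x - b_i:
  g_1((-3, 2)) = 0
  g_2((-3, 2)) = -1
Stationarity residual: grad f(x) + sum_i lambda_i a_i = (0, 0)
  -> stationarity OK
Primal feasibility (all g_i <= 0): OK
Dual feasibility (all lambda_i >= 0): OK
Complementary slackness (lambda_i * g_i(x) = 0 for all i): OK

Verdict: yes, KKT holds.

yes


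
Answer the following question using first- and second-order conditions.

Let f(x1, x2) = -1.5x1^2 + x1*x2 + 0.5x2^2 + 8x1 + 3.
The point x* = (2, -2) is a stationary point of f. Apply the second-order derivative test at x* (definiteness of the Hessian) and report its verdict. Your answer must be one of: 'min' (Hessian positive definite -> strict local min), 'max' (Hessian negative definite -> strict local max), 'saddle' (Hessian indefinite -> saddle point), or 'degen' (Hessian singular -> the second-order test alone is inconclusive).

Compute the Hessian H = grad^2 f:
  H = [[-3, 1], [1, 1]]
Verify stationarity: grad f(x*) = H x* + g = (0, 0).
Eigenvalues of H: -3.2361, 1.2361.
Eigenvalues have mixed signs, so H is indefinite -> x* is a saddle point.

saddle


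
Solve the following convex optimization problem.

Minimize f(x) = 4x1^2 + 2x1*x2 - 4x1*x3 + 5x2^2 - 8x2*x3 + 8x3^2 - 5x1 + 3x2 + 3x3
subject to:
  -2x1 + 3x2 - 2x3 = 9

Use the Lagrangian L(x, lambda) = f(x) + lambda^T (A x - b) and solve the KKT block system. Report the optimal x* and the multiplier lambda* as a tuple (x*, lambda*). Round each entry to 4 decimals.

Form the Lagrangian:
  L(x, lambda) = (1/2) x^T Q x + c^T x + lambda^T (A x - b)
Stationarity (grad_x L = 0): Q x + c + A^T lambda = 0.
Primal feasibility: A x = b.

This gives the KKT block system:
  [ Q   A^T ] [ x     ]   [-c ]
  [ A    0  ] [ lambda ] = [ b ]

Solving the linear system:
  x*      = (-1.6908, 1.3947, -0.7171)
  lambda* = (-6.4342)
  f(x*)   = 34.1974

x* = (-1.6908, 1.3947, -0.7171), lambda* = (-6.4342)


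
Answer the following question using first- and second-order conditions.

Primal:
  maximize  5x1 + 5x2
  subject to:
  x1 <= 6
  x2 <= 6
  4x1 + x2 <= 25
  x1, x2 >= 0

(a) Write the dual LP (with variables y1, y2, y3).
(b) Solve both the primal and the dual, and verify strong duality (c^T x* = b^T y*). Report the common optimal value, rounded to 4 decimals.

The standard primal-dual pair for 'max c^T x s.t. A x <= b, x >= 0' is:
  Dual:  min b^T y  s.t.  A^T y >= c,  y >= 0.

So the dual LP is:
  minimize  6y1 + 6y2 + 25y3
  subject to:
    y1 + 4y3 >= 5
    y2 + y3 >= 5
    y1, y2, y3 >= 0

Solving the primal: x* = (4.75, 6).
  primal value c^T x* = 53.75.
Solving the dual: y* = (0, 3.75, 1.25).
  dual value b^T y* = 53.75.
Strong duality: c^T x* = b^T y*. Confirmed.

53.75


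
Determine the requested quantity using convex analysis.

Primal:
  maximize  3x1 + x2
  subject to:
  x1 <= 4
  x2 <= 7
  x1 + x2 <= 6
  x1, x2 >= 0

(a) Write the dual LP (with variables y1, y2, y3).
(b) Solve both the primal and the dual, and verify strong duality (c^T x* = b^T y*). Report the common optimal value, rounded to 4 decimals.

The standard primal-dual pair for 'max c^T x s.t. A x <= b, x >= 0' is:
  Dual:  min b^T y  s.t.  A^T y >= c,  y >= 0.

So the dual LP is:
  minimize  4y1 + 7y2 + 6y3
  subject to:
    y1 + y3 >= 3
    y2 + y3 >= 1
    y1, y2, y3 >= 0

Solving the primal: x* = (4, 2).
  primal value c^T x* = 14.
Solving the dual: y* = (2, 0, 1).
  dual value b^T y* = 14.
Strong duality: c^T x* = b^T y*. Confirmed.

14


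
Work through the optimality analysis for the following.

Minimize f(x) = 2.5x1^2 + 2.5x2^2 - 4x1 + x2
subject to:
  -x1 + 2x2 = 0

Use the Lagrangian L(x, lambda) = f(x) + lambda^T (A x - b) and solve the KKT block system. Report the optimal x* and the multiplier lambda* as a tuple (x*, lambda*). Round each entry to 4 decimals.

Form the Lagrangian:
  L(x, lambda) = (1/2) x^T Q x + c^T x + lambda^T (A x - b)
Stationarity (grad_x L = 0): Q x + c + A^T lambda = 0.
Primal feasibility: A x = b.

This gives the KKT block system:
  [ Q   A^T ] [ x     ]   [-c ]
  [ A    0  ] [ lambda ] = [ b ]

Solving the linear system:
  x*      = (0.56, 0.28)
  lambda* = (-1.2)
  f(x*)   = -0.98

x* = (0.56, 0.28), lambda* = (-1.2)


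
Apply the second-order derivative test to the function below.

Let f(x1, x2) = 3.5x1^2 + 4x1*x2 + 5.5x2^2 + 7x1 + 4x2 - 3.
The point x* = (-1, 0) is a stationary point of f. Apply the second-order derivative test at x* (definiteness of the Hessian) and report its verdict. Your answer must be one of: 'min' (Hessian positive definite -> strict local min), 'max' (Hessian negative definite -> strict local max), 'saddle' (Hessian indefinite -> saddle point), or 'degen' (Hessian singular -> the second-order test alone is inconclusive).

Compute the Hessian H = grad^2 f:
  H = [[7, 4], [4, 11]]
Verify stationarity: grad f(x*) = H x* + g = (0, 0).
Eigenvalues of H: 4.5279, 13.4721.
Both eigenvalues > 0, so H is positive definite -> x* is a strict local min.

min


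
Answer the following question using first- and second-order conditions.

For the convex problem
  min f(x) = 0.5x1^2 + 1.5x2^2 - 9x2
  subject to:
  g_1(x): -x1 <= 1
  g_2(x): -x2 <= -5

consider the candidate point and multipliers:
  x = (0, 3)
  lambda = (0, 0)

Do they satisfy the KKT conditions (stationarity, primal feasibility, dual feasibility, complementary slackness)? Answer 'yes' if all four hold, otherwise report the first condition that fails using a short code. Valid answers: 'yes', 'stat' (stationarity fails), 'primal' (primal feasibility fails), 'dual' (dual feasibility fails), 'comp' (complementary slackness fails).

Gradient of f: grad f(x) = Q x + c = (0, 0)
Constraint values g_i(x) = a_i^T x - b_i:
  g_1((0, 3)) = -1
  g_2((0, 3)) = 2
Stationarity residual: grad f(x) + sum_i lambda_i a_i = (0, 0)
  -> stationarity OK
Primal feasibility (all g_i <= 0): FAILS
Dual feasibility (all lambda_i >= 0): OK
Complementary slackness (lambda_i * g_i(x) = 0 for all i): OK

Verdict: the first failing condition is primal_feasibility -> primal.

primal


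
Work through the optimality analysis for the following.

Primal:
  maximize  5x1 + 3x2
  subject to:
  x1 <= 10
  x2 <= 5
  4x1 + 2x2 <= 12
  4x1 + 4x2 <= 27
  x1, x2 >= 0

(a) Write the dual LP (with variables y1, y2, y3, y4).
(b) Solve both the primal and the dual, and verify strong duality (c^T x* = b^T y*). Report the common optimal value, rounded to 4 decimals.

The standard primal-dual pair for 'max c^T x s.t. A x <= b, x >= 0' is:
  Dual:  min b^T y  s.t.  A^T y >= c,  y >= 0.

So the dual LP is:
  minimize  10y1 + 5y2 + 12y3 + 27y4
  subject to:
    y1 + 4y3 + 4y4 >= 5
    y2 + 2y3 + 4y4 >= 3
    y1, y2, y3, y4 >= 0

Solving the primal: x* = (0.5, 5).
  primal value c^T x* = 17.5.
Solving the dual: y* = (0, 0.5, 1.25, 0).
  dual value b^T y* = 17.5.
Strong duality: c^T x* = b^T y*. Confirmed.

17.5


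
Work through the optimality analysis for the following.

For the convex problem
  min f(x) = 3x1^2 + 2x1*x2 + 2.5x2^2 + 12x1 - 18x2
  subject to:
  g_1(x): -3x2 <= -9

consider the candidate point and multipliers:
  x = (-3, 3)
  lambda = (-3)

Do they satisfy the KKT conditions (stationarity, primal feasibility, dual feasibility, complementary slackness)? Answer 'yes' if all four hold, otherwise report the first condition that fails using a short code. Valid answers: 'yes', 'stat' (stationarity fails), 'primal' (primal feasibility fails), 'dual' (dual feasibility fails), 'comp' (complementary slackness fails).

Gradient of f: grad f(x) = Q x + c = (0, -9)
Constraint values g_i(x) = a_i^T x - b_i:
  g_1((-3, 3)) = 0
Stationarity residual: grad f(x) + sum_i lambda_i a_i = (0, 0)
  -> stationarity OK
Primal feasibility (all g_i <= 0): OK
Dual feasibility (all lambda_i >= 0): FAILS
Complementary slackness (lambda_i * g_i(x) = 0 for all i): OK

Verdict: the first failing condition is dual_feasibility -> dual.

dual


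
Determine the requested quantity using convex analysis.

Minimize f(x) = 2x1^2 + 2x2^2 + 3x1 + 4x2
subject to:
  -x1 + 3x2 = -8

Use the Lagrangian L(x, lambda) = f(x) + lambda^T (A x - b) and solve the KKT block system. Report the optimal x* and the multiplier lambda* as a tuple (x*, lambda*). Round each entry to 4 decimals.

Form the Lagrangian:
  L(x, lambda) = (1/2) x^T Q x + c^T x + lambda^T (A x - b)
Stationarity (grad_x L = 0): Q x + c + A^T lambda = 0.
Primal feasibility: A x = b.

This gives the KKT block system:
  [ Q   A^T ] [ x     ]   [-c ]
  [ A    0  ] [ lambda ] = [ b ]

Solving the linear system:
  x*      = (-0.175, -2.725)
  lambda* = (2.3)
  f(x*)   = 3.4875

x* = (-0.175, -2.725), lambda* = (2.3)


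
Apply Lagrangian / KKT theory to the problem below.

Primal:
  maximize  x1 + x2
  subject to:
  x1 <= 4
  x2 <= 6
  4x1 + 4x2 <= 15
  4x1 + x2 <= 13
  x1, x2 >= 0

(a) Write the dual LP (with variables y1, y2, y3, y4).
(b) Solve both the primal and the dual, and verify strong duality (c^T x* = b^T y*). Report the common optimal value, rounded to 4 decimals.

The standard primal-dual pair for 'max c^T x s.t. A x <= b, x >= 0' is:
  Dual:  min b^T y  s.t.  A^T y >= c,  y >= 0.

So the dual LP is:
  minimize  4y1 + 6y2 + 15y3 + 13y4
  subject to:
    y1 + 4y3 + 4y4 >= 1
    y2 + 4y3 + y4 >= 1
    y1, y2, y3, y4 >= 0

Solving the primal: x* = (3.0833, 0.6667).
  primal value c^T x* = 3.75.
Solving the dual: y* = (0, 0, 0.25, 0).
  dual value b^T y* = 3.75.
Strong duality: c^T x* = b^T y*. Confirmed.

3.75


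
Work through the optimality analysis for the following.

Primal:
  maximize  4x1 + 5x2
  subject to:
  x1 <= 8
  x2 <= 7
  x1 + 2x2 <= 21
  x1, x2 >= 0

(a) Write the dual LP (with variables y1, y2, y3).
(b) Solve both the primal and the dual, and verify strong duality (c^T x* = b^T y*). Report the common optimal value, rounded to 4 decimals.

The standard primal-dual pair for 'max c^T x s.t. A x <= b, x >= 0' is:
  Dual:  min b^T y  s.t.  A^T y >= c,  y >= 0.

So the dual LP is:
  minimize  8y1 + 7y2 + 21y3
  subject to:
    y1 + y3 >= 4
    y2 + 2y3 >= 5
    y1, y2, y3 >= 0

Solving the primal: x* = (8, 6.5).
  primal value c^T x* = 64.5.
Solving the dual: y* = (1.5, 0, 2.5).
  dual value b^T y* = 64.5.
Strong duality: c^T x* = b^T y*. Confirmed.

64.5


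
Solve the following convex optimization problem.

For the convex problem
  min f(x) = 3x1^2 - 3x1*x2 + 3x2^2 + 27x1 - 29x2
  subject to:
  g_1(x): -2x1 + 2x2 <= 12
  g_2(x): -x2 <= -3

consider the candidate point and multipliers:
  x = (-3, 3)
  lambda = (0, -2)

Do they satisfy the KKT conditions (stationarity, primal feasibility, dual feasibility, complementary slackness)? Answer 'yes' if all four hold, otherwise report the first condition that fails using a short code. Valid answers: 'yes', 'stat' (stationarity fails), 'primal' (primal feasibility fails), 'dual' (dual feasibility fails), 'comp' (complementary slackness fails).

Gradient of f: grad f(x) = Q x + c = (0, -2)
Constraint values g_i(x) = a_i^T x - b_i:
  g_1((-3, 3)) = 0
  g_2((-3, 3)) = 0
Stationarity residual: grad f(x) + sum_i lambda_i a_i = (0, 0)
  -> stationarity OK
Primal feasibility (all g_i <= 0): OK
Dual feasibility (all lambda_i >= 0): FAILS
Complementary slackness (lambda_i * g_i(x) = 0 for all i): OK

Verdict: the first failing condition is dual_feasibility -> dual.

dual


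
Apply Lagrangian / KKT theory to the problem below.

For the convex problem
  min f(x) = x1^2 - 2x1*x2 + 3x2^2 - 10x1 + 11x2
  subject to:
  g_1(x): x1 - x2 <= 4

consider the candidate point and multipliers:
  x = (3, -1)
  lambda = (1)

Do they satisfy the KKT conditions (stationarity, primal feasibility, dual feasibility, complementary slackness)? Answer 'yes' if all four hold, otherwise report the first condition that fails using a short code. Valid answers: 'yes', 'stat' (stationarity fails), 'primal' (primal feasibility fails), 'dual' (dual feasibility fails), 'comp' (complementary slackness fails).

Gradient of f: grad f(x) = Q x + c = (-2, -1)
Constraint values g_i(x) = a_i^T x - b_i:
  g_1((3, -1)) = 0
Stationarity residual: grad f(x) + sum_i lambda_i a_i = (-1, -2)
  -> stationarity FAILS
Primal feasibility (all g_i <= 0): OK
Dual feasibility (all lambda_i >= 0): OK
Complementary slackness (lambda_i * g_i(x) = 0 for all i): OK

Verdict: the first failing condition is stationarity -> stat.

stat


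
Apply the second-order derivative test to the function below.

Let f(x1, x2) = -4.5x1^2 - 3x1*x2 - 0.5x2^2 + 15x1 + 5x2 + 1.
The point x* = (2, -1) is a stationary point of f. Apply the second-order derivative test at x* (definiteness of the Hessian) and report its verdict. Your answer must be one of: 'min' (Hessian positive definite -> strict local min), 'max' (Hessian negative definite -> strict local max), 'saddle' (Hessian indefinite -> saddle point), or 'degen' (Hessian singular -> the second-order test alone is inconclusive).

Compute the Hessian H = grad^2 f:
  H = [[-9, -3], [-3, -1]]
Verify stationarity: grad f(x*) = H x* + g = (0, 0).
Eigenvalues of H: -10, 0.
H has a zero eigenvalue (singular; negative semidefinite but not definite), so H is neither positive definite, negative definite, nor indefinite. The second-order test alone is inconclusive -> degen.
(Indeed, f is constant along the null direction of H through x*, so x* is not a strict local extremum.)

degen


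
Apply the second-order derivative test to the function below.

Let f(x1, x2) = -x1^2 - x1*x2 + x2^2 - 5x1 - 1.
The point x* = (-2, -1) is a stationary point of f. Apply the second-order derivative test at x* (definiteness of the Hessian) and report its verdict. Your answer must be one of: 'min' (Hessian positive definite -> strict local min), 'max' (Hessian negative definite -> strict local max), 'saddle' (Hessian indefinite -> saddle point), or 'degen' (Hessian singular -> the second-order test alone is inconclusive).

Compute the Hessian H = grad^2 f:
  H = [[-2, -1], [-1, 2]]
Verify stationarity: grad f(x*) = H x* + g = (0, 0).
Eigenvalues of H: -2.2361, 2.2361.
Eigenvalues have mixed signs, so H is indefinite -> x* is a saddle point.

saddle


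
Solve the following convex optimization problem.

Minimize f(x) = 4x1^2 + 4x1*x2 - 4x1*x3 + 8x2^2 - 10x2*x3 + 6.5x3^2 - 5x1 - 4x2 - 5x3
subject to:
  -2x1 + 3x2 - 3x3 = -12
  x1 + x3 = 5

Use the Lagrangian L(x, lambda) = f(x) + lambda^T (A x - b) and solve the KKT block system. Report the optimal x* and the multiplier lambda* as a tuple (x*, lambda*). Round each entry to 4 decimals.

Form the Lagrangian:
  L(x, lambda) = (1/2) x^T Q x + c^T x + lambda^T (A x - b)
Stationarity (grad_x L = 0): Q x + c + A^T lambda = 0.
Primal feasibility: A x = b.

This gives the KKT block system:
  [ Q   A^T ] [ x     ]   [-c ]
  [ A    0  ] [ lambda ] = [ b ]

Solving the linear system:
  x*      = (2.7202, 0.0933, 2.2798)
  lambda* = (4.8083, 1.601)
  f(x*)   = 12.1606

x* = (2.7202, 0.0933, 2.2798), lambda* = (4.8083, 1.601)


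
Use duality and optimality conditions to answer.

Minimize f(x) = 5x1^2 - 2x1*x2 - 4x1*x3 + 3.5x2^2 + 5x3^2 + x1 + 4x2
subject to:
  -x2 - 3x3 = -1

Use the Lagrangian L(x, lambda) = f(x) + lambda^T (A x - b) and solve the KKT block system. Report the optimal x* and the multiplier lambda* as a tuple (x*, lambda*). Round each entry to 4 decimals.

Form the Lagrangian:
  L(x, lambda) = (1/2) x^T Q x + c^T x + lambda^T (A x - b)
Stationarity (grad_x L = 0): Q x + c + A^T lambda = 0.
Primal feasibility: A x = b.

This gives the KKT block system:
  [ Q   A^T ] [ x     ]   [-c ]
  [ A    0  ] [ lambda ] = [ b ]

Solving the linear system:
  x*      = (0.0096, -0.3554, 0.4518)
  lambda* = (1.4931)
  f(x*)   = 0.0406

x* = (0.0096, -0.3554, 0.4518), lambda* = (1.4931)


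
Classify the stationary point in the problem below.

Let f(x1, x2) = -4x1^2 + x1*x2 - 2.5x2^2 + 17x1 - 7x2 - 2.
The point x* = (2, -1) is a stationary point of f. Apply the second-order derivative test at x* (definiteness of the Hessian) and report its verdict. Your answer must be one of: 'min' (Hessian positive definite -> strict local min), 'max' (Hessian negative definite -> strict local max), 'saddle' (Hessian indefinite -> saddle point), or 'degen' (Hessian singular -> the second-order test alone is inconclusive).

Compute the Hessian H = grad^2 f:
  H = [[-8, 1], [1, -5]]
Verify stationarity: grad f(x*) = H x* + g = (0, 0).
Eigenvalues of H: -8.3028, -4.6972.
Both eigenvalues < 0, so H is negative definite -> x* is a strict local max.

max


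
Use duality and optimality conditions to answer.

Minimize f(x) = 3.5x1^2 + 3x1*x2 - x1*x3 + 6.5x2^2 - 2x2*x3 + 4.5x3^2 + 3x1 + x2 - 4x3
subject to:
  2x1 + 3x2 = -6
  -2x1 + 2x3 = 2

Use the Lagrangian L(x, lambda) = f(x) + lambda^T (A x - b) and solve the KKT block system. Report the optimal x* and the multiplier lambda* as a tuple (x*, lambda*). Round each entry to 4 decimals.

Form the Lagrangian:
  L(x, lambda) = (1/2) x^T Q x + c^T x + lambda^T (A x - b)
Stationarity (grad_x L = 0): Q x + c + A^T lambda = 0.
Primal feasibility: A x = b.

This gives the KKT block system:
  [ Q   A^T ] [ x     ]   [-c ]
  [ A    0  ] [ lambda ] = [ b ]

Solving the linear system:
  x*      = (-1.247, -1.1687, -0.247)
  lambda* = (5.8133, 1.3193)
  f(x*)   = 14.1596

x* = (-1.247, -1.1687, -0.247), lambda* = (5.8133, 1.3193)


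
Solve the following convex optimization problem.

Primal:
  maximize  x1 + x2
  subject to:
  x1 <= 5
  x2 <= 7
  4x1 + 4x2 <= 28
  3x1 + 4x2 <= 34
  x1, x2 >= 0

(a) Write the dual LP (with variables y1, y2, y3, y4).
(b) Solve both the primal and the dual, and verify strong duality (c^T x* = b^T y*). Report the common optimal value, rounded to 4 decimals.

The standard primal-dual pair for 'max c^T x s.t. A x <= b, x >= 0' is:
  Dual:  min b^T y  s.t.  A^T y >= c,  y >= 0.

So the dual LP is:
  minimize  5y1 + 7y2 + 28y3 + 34y4
  subject to:
    y1 + 4y3 + 3y4 >= 1
    y2 + 4y3 + 4y4 >= 1
    y1, y2, y3, y4 >= 0

Solving the primal: x* = (5, 2).
  primal value c^T x* = 7.
Solving the dual: y* = (0, 0, 0.25, 0).
  dual value b^T y* = 7.
Strong duality: c^T x* = b^T y*. Confirmed.

7


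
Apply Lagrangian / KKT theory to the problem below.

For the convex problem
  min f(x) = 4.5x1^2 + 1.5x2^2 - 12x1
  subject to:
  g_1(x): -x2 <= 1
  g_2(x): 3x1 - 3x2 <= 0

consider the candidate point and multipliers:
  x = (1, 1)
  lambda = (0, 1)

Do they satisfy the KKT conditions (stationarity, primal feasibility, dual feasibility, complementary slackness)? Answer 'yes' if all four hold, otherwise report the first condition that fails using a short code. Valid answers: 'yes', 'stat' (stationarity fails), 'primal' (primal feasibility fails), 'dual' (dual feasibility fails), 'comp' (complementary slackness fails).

Gradient of f: grad f(x) = Q x + c = (-3, 3)
Constraint values g_i(x) = a_i^T x - b_i:
  g_1((1, 1)) = -2
  g_2((1, 1)) = 0
Stationarity residual: grad f(x) + sum_i lambda_i a_i = (0, 0)
  -> stationarity OK
Primal feasibility (all g_i <= 0): OK
Dual feasibility (all lambda_i >= 0): OK
Complementary slackness (lambda_i * g_i(x) = 0 for all i): OK

Verdict: yes, KKT holds.

yes


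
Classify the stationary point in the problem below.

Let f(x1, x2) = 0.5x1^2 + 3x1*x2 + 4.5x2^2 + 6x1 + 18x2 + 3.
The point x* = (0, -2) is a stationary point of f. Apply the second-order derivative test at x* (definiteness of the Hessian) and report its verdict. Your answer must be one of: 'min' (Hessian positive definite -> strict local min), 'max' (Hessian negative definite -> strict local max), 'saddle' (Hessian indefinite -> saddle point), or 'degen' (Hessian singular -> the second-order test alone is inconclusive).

Compute the Hessian H = grad^2 f:
  H = [[1, 3], [3, 9]]
Verify stationarity: grad f(x*) = H x* + g = (0, 0).
Eigenvalues of H: 0, 10.
H has a zero eigenvalue (singular; positive semidefinite but not definite), so H is neither positive definite, negative definite, nor indefinite. The second-order test alone is inconclusive -> degen.
(Indeed, f is constant along the null direction of H through x*, so x* is not a strict local extremum.)

degen


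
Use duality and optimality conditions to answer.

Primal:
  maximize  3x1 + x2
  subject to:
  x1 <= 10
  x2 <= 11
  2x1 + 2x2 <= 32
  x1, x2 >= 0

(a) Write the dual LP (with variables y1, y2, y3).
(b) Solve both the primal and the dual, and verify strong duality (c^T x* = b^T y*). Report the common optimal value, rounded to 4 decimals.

The standard primal-dual pair for 'max c^T x s.t. A x <= b, x >= 0' is:
  Dual:  min b^T y  s.t.  A^T y >= c,  y >= 0.

So the dual LP is:
  minimize  10y1 + 11y2 + 32y3
  subject to:
    y1 + 2y3 >= 3
    y2 + 2y3 >= 1
    y1, y2, y3 >= 0

Solving the primal: x* = (10, 6).
  primal value c^T x* = 36.
Solving the dual: y* = (2, 0, 0.5).
  dual value b^T y* = 36.
Strong duality: c^T x* = b^T y*. Confirmed.

36


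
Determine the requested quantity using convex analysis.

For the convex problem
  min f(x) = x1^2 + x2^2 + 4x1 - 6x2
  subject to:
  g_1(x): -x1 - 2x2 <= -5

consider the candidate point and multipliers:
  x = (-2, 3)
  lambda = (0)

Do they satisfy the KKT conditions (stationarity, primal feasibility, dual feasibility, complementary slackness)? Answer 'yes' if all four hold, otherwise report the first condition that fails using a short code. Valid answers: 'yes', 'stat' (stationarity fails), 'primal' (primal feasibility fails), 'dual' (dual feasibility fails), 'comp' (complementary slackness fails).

Gradient of f: grad f(x) = Q x + c = (0, 0)
Constraint values g_i(x) = a_i^T x - b_i:
  g_1((-2, 3)) = 1
Stationarity residual: grad f(x) + sum_i lambda_i a_i = (0, 0)
  -> stationarity OK
Primal feasibility (all g_i <= 0): FAILS
Dual feasibility (all lambda_i >= 0): OK
Complementary slackness (lambda_i * g_i(x) = 0 for all i): OK

Verdict: the first failing condition is primal_feasibility -> primal.

primal


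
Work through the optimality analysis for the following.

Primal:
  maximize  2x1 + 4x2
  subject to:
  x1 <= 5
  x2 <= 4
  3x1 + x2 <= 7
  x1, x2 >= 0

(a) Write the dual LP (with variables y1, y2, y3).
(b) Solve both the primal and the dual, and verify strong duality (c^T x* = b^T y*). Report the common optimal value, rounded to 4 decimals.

The standard primal-dual pair for 'max c^T x s.t. A x <= b, x >= 0' is:
  Dual:  min b^T y  s.t.  A^T y >= c,  y >= 0.

So the dual LP is:
  minimize  5y1 + 4y2 + 7y3
  subject to:
    y1 + 3y3 >= 2
    y2 + y3 >= 4
    y1, y2, y3 >= 0

Solving the primal: x* = (1, 4).
  primal value c^T x* = 18.
Solving the dual: y* = (0, 3.3333, 0.6667).
  dual value b^T y* = 18.
Strong duality: c^T x* = b^T y*. Confirmed.

18


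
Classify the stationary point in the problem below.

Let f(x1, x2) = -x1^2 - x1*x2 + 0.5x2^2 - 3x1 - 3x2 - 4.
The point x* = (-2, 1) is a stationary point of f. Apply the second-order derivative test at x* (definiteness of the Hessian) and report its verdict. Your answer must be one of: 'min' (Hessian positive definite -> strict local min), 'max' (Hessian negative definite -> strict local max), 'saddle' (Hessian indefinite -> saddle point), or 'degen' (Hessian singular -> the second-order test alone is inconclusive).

Compute the Hessian H = grad^2 f:
  H = [[-2, -1], [-1, 1]]
Verify stationarity: grad f(x*) = H x* + g = (0, 0).
Eigenvalues of H: -2.3028, 1.3028.
Eigenvalues have mixed signs, so H is indefinite -> x* is a saddle point.

saddle


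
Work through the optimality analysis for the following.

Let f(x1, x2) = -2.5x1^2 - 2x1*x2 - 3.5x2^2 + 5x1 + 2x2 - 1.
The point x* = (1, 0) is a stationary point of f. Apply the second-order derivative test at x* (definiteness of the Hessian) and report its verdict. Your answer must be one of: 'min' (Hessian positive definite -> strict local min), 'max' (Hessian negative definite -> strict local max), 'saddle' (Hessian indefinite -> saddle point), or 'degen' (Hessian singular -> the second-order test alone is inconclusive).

Compute the Hessian H = grad^2 f:
  H = [[-5, -2], [-2, -7]]
Verify stationarity: grad f(x*) = H x* + g = (0, 0).
Eigenvalues of H: -8.2361, -3.7639.
Both eigenvalues < 0, so H is negative definite -> x* is a strict local max.

max


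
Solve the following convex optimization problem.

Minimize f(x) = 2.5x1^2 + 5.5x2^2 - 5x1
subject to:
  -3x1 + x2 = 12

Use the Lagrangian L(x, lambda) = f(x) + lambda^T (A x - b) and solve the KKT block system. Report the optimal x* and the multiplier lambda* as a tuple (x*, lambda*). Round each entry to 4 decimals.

Form the Lagrangian:
  L(x, lambda) = (1/2) x^T Q x + c^T x + lambda^T (A x - b)
Stationarity (grad_x L = 0): Q x + c + A^T lambda = 0.
Primal feasibility: A x = b.

This gives the KKT block system:
  [ Q   A^T ] [ x     ]   [-c ]
  [ A    0  ] [ lambda ] = [ b ]

Solving the linear system:
  x*      = (-3.7596, 0.7212)
  lambda* = (-7.9327)
  f(x*)   = 56.9952

x* = (-3.7596, 0.7212), lambda* = (-7.9327)


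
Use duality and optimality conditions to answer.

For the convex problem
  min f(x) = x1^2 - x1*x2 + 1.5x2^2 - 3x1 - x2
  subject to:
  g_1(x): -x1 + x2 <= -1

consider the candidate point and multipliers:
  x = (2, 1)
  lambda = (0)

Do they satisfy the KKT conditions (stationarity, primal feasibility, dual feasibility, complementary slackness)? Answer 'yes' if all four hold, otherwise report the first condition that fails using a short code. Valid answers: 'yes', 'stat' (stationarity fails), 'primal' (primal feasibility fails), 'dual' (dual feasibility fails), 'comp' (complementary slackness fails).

Gradient of f: grad f(x) = Q x + c = (0, 0)
Constraint values g_i(x) = a_i^T x - b_i:
  g_1((2, 1)) = 0
Stationarity residual: grad f(x) + sum_i lambda_i a_i = (0, 0)
  -> stationarity OK
Primal feasibility (all g_i <= 0): OK
Dual feasibility (all lambda_i >= 0): OK
Complementary slackness (lambda_i * g_i(x) = 0 for all i): OK

Verdict: yes, KKT holds.

yes


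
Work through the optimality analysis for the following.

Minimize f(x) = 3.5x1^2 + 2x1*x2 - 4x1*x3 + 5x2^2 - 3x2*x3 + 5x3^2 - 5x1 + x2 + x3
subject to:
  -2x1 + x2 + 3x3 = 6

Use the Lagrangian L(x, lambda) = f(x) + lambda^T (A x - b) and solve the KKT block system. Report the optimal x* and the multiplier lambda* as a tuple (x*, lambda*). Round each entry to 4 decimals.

Form the Lagrangian:
  L(x, lambda) = (1/2) x^T Q x + c^T x + lambda^T (A x - b)
Stationarity (grad_x L = 0): Q x + c + A^T lambda = 0.
Primal feasibility: A x = b.

This gives the KKT block system:
  [ Q   A^T ] [ x     ]   [-c ]
  [ A    0  ] [ lambda ] = [ b ]

Solving the linear system:
  x*      = (-0.0308, 0.9132, 1.6751)
  lambda* = (-5.0448)
  f(x*)   = 16.5056

x* = (-0.0308, 0.9132, 1.6751), lambda* = (-5.0448)


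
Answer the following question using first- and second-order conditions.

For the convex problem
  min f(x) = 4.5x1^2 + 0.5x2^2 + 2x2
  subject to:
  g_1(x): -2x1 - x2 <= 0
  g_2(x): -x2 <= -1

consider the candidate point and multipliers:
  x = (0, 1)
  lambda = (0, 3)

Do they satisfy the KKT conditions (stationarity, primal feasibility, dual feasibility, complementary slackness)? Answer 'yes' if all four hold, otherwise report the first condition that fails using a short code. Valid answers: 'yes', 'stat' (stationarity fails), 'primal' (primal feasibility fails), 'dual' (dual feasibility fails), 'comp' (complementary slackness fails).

Gradient of f: grad f(x) = Q x + c = (0, 3)
Constraint values g_i(x) = a_i^T x - b_i:
  g_1((0, 1)) = -1
  g_2((0, 1)) = 0
Stationarity residual: grad f(x) + sum_i lambda_i a_i = (0, 0)
  -> stationarity OK
Primal feasibility (all g_i <= 0): OK
Dual feasibility (all lambda_i >= 0): OK
Complementary slackness (lambda_i * g_i(x) = 0 for all i): OK

Verdict: yes, KKT holds.

yes


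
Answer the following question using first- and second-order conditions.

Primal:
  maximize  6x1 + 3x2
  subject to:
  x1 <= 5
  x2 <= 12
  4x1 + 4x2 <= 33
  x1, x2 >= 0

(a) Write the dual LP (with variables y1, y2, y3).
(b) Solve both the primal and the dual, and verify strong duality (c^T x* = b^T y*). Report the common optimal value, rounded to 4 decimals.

The standard primal-dual pair for 'max c^T x s.t. A x <= b, x >= 0' is:
  Dual:  min b^T y  s.t.  A^T y >= c,  y >= 0.

So the dual LP is:
  minimize  5y1 + 12y2 + 33y3
  subject to:
    y1 + 4y3 >= 6
    y2 + 4y3 >= 3
    y1, y2, y3 >= 0

Solving the primal: x* = (5, 3.25).
  primal value c^T x* = 39.75.
Solving the dual: y* = (3, 0, 0.75).
  dual value b^T y* = 39.75.
Strong duality: c^T x* = b^T y*. Confirmed.

39.75


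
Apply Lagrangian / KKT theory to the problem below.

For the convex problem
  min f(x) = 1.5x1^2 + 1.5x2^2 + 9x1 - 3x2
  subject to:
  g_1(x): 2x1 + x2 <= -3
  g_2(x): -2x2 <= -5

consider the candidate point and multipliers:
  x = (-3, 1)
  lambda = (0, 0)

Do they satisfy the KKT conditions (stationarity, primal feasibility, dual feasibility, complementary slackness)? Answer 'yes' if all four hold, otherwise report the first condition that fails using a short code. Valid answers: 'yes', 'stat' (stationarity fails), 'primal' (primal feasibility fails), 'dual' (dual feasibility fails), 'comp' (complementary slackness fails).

Gradient of f: grad f(x) = Q x + c = (0, 0)
Constraint values g_i(x) = a_i^T x - b_i:
  g_1((-3, 1)) = -2
  g_2((-3, 1)) = 3
Stationarity residual: grad f(x) + sum_i lambda_i a_i = (0, 0)
  -> stationarity OK
Primal feasibility (all g_i <= 0): FAILS
Dual feasibility (all lambda_i >= 0): OK
Complementary slackness (lambda_i * g_i(x) = 0 for all i): OK

Verdict: the first failing condition is primal_feasibility -> primal.

primal


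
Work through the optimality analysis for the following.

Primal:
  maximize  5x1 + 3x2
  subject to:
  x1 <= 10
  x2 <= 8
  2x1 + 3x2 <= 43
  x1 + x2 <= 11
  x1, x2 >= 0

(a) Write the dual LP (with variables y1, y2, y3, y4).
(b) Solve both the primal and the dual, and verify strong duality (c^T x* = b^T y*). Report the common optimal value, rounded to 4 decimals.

The standard primal-dual pair for 'max c^T x s.t. A x <= b, x >= 0' is:
  Dual:  min b^T y  s.t.  A^T y >= c,  y >= 0.

So the dual LP is:
  minimize  10y1 + 8y2 + 43y3 + 11y4
  subject to:
    y1 + 2y3 + y4 >= 5
    y2 + 3y3 + y4 >= 3
    y1, y2, y3, y4 >= 0

Solving the primal: x* = (10, 1).
  primal value c^T x* = 53.
Solving the dual: y* = (2, 0, 0, 3).
  dual value b^T y* = 53.
Strong duality: c^T x* = b^T y*. Confirmed.

53


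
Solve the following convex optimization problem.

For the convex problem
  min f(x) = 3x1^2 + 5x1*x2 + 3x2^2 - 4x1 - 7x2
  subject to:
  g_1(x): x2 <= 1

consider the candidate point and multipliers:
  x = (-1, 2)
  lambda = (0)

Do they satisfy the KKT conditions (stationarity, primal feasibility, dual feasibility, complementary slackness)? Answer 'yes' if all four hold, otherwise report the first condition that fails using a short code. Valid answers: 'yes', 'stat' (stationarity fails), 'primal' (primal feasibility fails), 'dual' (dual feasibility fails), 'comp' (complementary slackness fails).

Gradient of f: grad f(x) = Q x + c = (0, 0)
Constraint values g_i(x) = a_i^T x - b_i:
  g_1((-1, 2)) = 1
Stationarity residual: grad f(x) + sum_i lambda_i a_i = (0, 0)
  -> stationarity OK
Primal feasibility (all g_i <= 0): FAILS
Dual feasibility (all lambda_i >= 0): OK
Complementary slackness (lambda_i * g_i(x) = 0 for all i): OK

Verdict: the first failing condition is primal_feasibility -> primal.

primal


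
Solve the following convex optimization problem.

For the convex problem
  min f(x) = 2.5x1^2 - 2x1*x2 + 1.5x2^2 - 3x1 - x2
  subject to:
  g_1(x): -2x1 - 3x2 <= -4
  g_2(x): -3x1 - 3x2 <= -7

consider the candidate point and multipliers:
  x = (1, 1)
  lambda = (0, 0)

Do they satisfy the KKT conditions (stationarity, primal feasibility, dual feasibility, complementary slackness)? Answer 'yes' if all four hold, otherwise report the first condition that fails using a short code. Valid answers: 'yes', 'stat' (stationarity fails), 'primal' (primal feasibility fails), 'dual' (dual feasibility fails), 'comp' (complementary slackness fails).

Gradient of f: grad f(x) = Q x + c = (0, 0)
Constraint values g_i(x) = a_i^T x - b_i:
  g_1((1, 1)) = -1
  g_2((1, 1)) = 1
Stationarity residual: grad f(x) + sum_i lambda_i a_i = (0, 0)
  -> stationarity OK
Primal feasibility (all g_i <= 0): FAILS
Dual feasibility (all lambda_i >= 0): OK
Complementary slackness (lambda_i * g_i(x) = 0 for all i): OK

Verdict: the first failing condition is primal_feasibility -> primal.

primal


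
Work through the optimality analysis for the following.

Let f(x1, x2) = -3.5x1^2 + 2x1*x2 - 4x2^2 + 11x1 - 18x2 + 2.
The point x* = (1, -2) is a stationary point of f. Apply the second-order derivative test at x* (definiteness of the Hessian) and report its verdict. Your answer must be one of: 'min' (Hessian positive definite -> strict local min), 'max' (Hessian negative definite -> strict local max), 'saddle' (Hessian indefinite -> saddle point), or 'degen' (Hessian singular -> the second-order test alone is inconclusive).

Compute the Hessian H = grad^2 f:
  H = [[-7, 2], [2, -8]]
Verify stationarity: grad f(x*) = H x* + g = (0, 0).
Eigenvalues of H: -9.5616, -5.4384.
Both eigenvalues < 0, so H is negative definite -> x* is a strict local max.

max


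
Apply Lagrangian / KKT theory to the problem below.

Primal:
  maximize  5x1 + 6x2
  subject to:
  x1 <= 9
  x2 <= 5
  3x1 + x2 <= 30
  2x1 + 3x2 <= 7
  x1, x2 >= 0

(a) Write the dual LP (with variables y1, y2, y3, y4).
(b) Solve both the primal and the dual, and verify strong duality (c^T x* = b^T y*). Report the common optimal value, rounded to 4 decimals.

The standard primal-dual pair for 'max c^T x s.t. A x <= b, x >= 0' is:
  Dual:  min b^T y  s.t.  A^T y >= c,  y >= 0.

So the dual LP is:
  minimize  9y1 + 5y2 + 30y3 + 7y4
  subject to:
    y1 + 3y3 + 2y4 >= 5
    y2 + y3 + 3y4 >= 6
    y1, y2, y3, y4 >= 0

Solving the primal: x* = (3.5, 0).
  primal value c^T x* = 17.5.
Solving the dual: y* = (0, 0, 0, 2.5).
  dual value b^T y* = 17.5.
Strong duality: c^T x* = b^T y*. Confirmed.

17.5
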